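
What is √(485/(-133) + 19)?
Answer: √271586/133 ≈ 3.9183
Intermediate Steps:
√(485/(-133) + 19) = √(485*(-1/133) + 19) = √(-485/133 + 19) = √(2042/133) = √271586/133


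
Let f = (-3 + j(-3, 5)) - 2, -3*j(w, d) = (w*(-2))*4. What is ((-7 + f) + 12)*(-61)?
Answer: 488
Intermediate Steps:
j(w, d) = 8*w/3 (j(w, d) = -w*(-2)*4/3 = -(-2*w)*4/3 = -(-8)*w/3 = 8*w/3)
f = -13 (f = (-3 + (8/3)*(-3)) - 2 = (-3 - 8) - 2 = -11 - 2 = -13)
((-7 + f) + 12)*(-61) = ((-7 - 13) + 12)*(-61) = (-20 + 12)*(-61) = -8*(-61) = 488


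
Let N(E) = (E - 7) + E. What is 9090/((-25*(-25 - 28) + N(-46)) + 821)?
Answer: 9090/2047 ≈ 4.4406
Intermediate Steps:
N(E) = -7 + 2*E (N(E) = (-7 + E) + E = -7 + 2*E)
9090/((-25*(-25 - 28) + N(-46)) + 821) = 9090/((-25*(-25 - 28) + (-7 + 2*(-46))) + 821) = 9090/((-25*(-53) + (-7 - 92)) + 821) = 9090/((1325 - 99) + 821) = 9090/(1226 + 821) = 9090/2047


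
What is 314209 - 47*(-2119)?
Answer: 413802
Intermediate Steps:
314209 - 47*(-2119) = 314209 - 1*(-99593) = 314209 + 99593 = 413802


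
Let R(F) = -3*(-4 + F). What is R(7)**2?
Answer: 81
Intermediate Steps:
R(F) = 12 - 3*F
R(7)**2 = (12 - 3*7)**2 = (12 - 21)**2 = (-9)**2 = 81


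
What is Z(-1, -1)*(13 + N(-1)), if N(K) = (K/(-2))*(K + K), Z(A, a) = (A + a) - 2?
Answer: -48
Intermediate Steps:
Z(A, a) = -2 + A + a
N(K) = -K² (N(K) = (K*(-½))*(2*K) = (-K/2)*(2*K) = -K²)
Z(-1, -1)*(13 + N(-1)) = (-2 - 1 - 1)*(13 - 1*(-1)²) = -4*(13 - 1*1) = -4*(13 - 1) = -4*12 = -48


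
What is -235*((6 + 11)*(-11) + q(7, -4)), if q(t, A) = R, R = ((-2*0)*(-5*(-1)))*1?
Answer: 43945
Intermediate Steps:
R = 0 (R = (0*5)*1 = 0*1 = 0)
q(t, A) = 0
-235*((6 + 11)*(-11) + q(7, -4)) = -235*((6 + 11)*(-11) + 0) = -235*(17*(-11) + 0) = -235*(-187 + 0) = -235*(-187) = 43945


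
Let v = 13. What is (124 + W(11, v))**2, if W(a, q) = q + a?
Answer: 21904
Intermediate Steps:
W(a, q) = a + q
(124 + W(11, v))**2 = (124 + (11 + 13))**2 = (124 + 24)**2 = 148**2 = 21904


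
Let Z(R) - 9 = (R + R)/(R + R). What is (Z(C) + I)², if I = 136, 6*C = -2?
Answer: 21316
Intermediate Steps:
C = -⅓ (C = (⅙)*(-2) = -⅓ ≈ -0.33333)
Z(R) = 10 (Z(R) = 9 + (R + R)/(R + R) = 9 + (2*R)/((2*R)) = 9 + (2*R)*(1/(2*R)) = 9 + 1 = 10)
(Z(C) + I)² = (10 + 136)² = 146² = 21316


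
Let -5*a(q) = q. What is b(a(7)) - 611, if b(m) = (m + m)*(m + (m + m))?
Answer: -14981/25 ≈ -599.24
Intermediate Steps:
a(q) = -q/5
b(m) = 6*m² (b(m) = (2*m)*(m + 2*m) = (2*m)*(3*m) = 6*m²)
b(a(7)) - 611 = 6*(-⅕*7)² - 611 = 6*(-7/5)² - 611 = 6*(49/25) - 611 = 294/25 - 611 = -14981/25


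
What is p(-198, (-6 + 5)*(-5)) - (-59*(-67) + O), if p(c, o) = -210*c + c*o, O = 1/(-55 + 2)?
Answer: 1941762/53 ≈ 36637.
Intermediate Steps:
O = -1/53 (O = 1/(-53) = -1/53 ≈ -0.018868)
p(-198, (-6 + 5)*(-5)) - (-59*(-67) + O) = -198*(-210 + (-6 + 5)*(-5)) - (-59*(-67) - 1/53) = -198*(-210 - 1*(-5)) - (3953 - 1/53) = -198*(-210 + 5) - 1*209508/53 = -198*(-205) - 209508/53 = 40590 - 209508/53 = 1941762/53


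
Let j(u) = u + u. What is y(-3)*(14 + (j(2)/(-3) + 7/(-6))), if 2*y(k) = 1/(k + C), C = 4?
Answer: 23/4 ≈ 5.7500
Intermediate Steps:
j(u) = 2*u
y(k) = 1/(2*(4 + k)) (y(k) = 1/(2*(k + 4)) = 1/(2*(4 + k)))
y(-3)*(14 + (j(2)/(-3) + 7/(-6))) = (1/(2*(4 - 3)))*(14 + ((2*2)/(-3) + 7/(-6))) = ((½)/1)*(14 + (4*(-⅓) + 7*(-⅙))) = ((½)*1)*(14 + (-4/3 - 7/6)) = (14 - 5/2)/2 = (½)*(23/2) = 23/4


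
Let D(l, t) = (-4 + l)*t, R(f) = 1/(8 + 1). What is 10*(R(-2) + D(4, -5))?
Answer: 10/9 ≈ 1.1111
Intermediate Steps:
R(f) = ⅑ (R(f) = 1/9 = ⅑)
D(l, t) = t*(-4 + l)
10*(R(-2) + D(4, -5)) = 10*(⅑ - 5*(-4 + 4)) = 10*(⅑ - 5*0) = 10*(⅑ + 0) = 10*(⅑) = 10/9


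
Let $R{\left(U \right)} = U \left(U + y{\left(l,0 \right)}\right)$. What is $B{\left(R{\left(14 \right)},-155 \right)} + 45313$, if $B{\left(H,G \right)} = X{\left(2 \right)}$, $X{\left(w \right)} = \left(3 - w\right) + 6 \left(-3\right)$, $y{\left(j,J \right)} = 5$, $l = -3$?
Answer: $45296$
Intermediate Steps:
$R{\left(U \right)} = U \left(5 + U\right)$ ($R{\left(U \right)} = U \left(U + 5\right) = U \left(5 + U\right)$)
$X{\left(w \right)} = -15 - w$ ($X{\left(w \right)} = \left(3 - w\right) - 18 = -15 - w$)
$B{\left(H,G \right)} = -17$ ($B{\left(H,G \right)} = -15 - 2 = -17$)
$B{\left(R{\left(14 \right)},-155 \right)} + 45313 = -17 + 45313 = 45296$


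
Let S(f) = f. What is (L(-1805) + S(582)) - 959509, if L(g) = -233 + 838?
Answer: -958322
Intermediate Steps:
L(g) = 605
(L(-1805) + S(582)) - 959509 = (605 + 582) - 959509 = 1187 - 959509 = -958322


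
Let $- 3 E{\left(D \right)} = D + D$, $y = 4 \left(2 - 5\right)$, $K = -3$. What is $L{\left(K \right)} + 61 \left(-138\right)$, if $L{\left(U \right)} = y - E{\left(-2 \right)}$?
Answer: $- \frac{25294}{3} \approx -8431.3$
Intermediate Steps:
$y = -12$ ($y = 4 \left(-3\right) = -12$)
$E{\left(D \right)} = - \frac{2 D}{3}$ ($E{\left(D \right)} = - \frac{D + D}{3} = - \frac{2 D}{3}$)
$L{\left(U \right)} = - \frac{40}{3}$ ($L{\left(U \right)} = -12 - \left(- \frac{2}{3}\right) \left(-2\right) = -12 - \frac{4}{3} = - \frac{40}{3}$)
$L{\left(K \right)} + 61 \left(-138\right) = - \frac{40}{3} + 61 \left(-138\right) = - \frac{40}{3} - 8418 = - \frac{25294}{3}$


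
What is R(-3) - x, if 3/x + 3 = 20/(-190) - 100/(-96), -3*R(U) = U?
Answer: 2309/941 ≈ 2.4538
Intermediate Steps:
R(U) = -U/3
x = -1368/941 (x = 3/(-3 + (20/(-190) - 100/(-96))) = 3/(-3 + (20*(-1/190) - 100*(-1/96))) = 3/(-3 + (-2/19 + 25/24)) = 3/(-3 + 427/456) = 3/(-941/456) = 3*(-456/941) = -1368/941 ≈ -1.4538)
R(-3) - x = -⅓*(-3) - 1*(-1368/941) = 1 + 1368/941 = 2309/941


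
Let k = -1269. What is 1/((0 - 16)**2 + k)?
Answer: -1/1013 ≈ -0.00098717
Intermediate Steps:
1/((0 - 16)**2 + k) = 1/((0 - 16)**2 - 1269) = 1/((-16)**2 - 1269) = 1/(256 - 1269) = 1/(-1013) = -1/1013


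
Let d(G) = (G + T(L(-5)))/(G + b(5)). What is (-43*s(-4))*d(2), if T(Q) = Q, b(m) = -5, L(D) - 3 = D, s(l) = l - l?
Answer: 0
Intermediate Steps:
s(l) = 0
L(D) = 3 + D
d(G) = (-2 + G)/(-5 + G) (d(G) = (G + (3 - 5))/(G - 5) = (G - 2)/(-5 + G) = (-2 + G)/(-5 + G))
(-43*s(-4))*d(2) = (-43*0)*((-2 + 2)/(-5 + 2)) = 0*(0/(-3)) = 0*(-1/3*0) = 0*0 = 0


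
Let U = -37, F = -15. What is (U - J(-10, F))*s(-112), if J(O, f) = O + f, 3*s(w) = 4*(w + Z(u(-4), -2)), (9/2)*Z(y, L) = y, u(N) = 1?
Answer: 16096/9 ≈ 1788.4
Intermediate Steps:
Z(y, L) = 2*y/9
s(w) = 8/27 + 4*w/3 (s(w) = (4*(w + (2/9)*1))/3 = (4*(w + 2/9))/3 = (4*(2/9 + w))/3 = (8/9 + 4*w)/3 = 8/27 + 4*w/3)
(U - J(-10, F))*s(-112) = (-37 - (-10 - 15))*(8/27 + (4/3)*(-112)) = (-37 - 1*(-25))*(8/27 - 448/3) = (-37 + 25)*(-4024/27) = -12*(-4024/27) = 16096/9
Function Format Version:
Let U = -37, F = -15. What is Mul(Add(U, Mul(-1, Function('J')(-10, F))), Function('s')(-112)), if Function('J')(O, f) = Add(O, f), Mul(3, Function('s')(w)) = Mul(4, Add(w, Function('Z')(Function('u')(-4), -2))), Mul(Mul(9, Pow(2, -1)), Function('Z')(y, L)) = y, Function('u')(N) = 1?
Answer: Rational(16096, 9) ≈ 1788.4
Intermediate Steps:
Function('Z')(y, L) = Mul(Rational(2, 9), y)
Function('s')(w) = Add(Rational(8, 27), Mul(Rational(4, 3), w)) (Function('s')(w) = Mul(Rational(1, 3), Mul(4, Add(w, Mul(Rational(2, 9), 1)))) = Mul(Rational(1, 3), Mul(4, Add(w, Rational(2, 9)))) = Mul(Rational(1, 3), Mul(4, Add(Rational(2, 9), w))) = Mul(Rational(1, 3), Add(Rational(8, 9), Mul(4, w))) = Add(Rational(8, 27), Mul(Rational(4, 3), w)))
Mul(Add(U, Mul(-1, Function('J')(-10, F))), Function('s')(-112)) = Mul(Add(-37, Mul(-1, Add(-10, -15))), Add(Rational(8, 27), Mul(Rational(4, 3), -112))) = Mul(Add(-37, Mul(-1, -25)), Add(Rational(8, 27), Rational(-448, 3))) = Mul(Add(-37, 25), Rational(-4024, 27)) = Mul(-12, Rational(-4024, 27)) = Rational(16096, 9)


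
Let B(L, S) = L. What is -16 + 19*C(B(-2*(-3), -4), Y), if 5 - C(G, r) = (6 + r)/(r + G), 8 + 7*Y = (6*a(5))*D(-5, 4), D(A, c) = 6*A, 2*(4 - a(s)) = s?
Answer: 60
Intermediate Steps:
a(s) = 4 - s/2
Y = -278/7 (Y = -8/7 + ((6*(4 - 1/2*5))*(6*(-5)))/7 = -8/7 + ((6*(4 - 5/2))*(-30))/7 = -8/7 + ((6*(3/2))*(-30))/7 = -8/7 + (9*(-30))/7 = -8/7 + (1/7)*(-270) = -8/7 - 270/7 = -278/7 ≈ -39.714)
C(G, r) = 5 - (6 + r)/(G + r) (C(G, r) = 5 - (6 + r)/(r + G) = 5 - (6 + r)/(G + r))
-16 + 19*C(B(-2*(-3), -4), Y) = -16 + 19*((-6 + 4*(-278/7) + 5*(-2*(-3)))/(-2*(-3) - 278/7)) = -16 + 19*((-6 - 1112/7 + 5*6)/(6 - 278/7)) = -16 + 19*((-6 - 1112/7 + 30)/(-236/7)) = -16 + 19*(-7/236*(-944/7)) = -16 + 19*4 = -16 + 76 = 60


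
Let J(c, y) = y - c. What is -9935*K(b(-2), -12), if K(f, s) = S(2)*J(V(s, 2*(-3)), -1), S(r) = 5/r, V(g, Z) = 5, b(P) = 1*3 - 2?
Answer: 149025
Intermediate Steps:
b(P) = 1 (b(P) = 3 - 2 = 1)
K(f, s) = -15 (K(f, s) = (5/2)*(-1 - 1*5) = (5*(1/2))*(-1 - 5) = (5/2)*(-6) = -15)
-9935*K(b(-2), -12) = -9935*(-15) = 149025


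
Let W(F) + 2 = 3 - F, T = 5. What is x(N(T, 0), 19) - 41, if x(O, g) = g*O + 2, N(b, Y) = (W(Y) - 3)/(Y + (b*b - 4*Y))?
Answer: -1013/25 ≈ -40.520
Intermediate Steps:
W(F) = 1 - F (W(F) = -2 + (3 - F) = 1 - F)
N(b, Y) = (-2 - Y)/(b² - 3*Y) (N(b, Y) = ((1 - Y) - 3)/(Y + (b*b - 4*Y)) = (-2 - Y)/(Y + (b² - 4*Y)) = (-2 - Y)/(b² - 3*Y))
x(O, g) = 2 + O*g (x(O, g) = O*g + 2 = 2 + O*g)
x(N(T, 0), 19) - 41 = (2 + ((2 + 0)/(-1*5² + 3*0))*19) - 41 = (2 + (2/(-1*25 + 0))*19) - 41 = (2 + (2/(-25 + 0))*19) - 41 = (2 + (2/(-25))*19) - 41 = (2 - 1/25*2*19) - 41 = (2 - 2/25*19) - 41 = (2 - 38/25) - 41 = 12/25 - 41 = -1013/25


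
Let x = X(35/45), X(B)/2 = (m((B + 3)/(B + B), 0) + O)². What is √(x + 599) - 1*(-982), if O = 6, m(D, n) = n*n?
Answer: 982 + √671 ≈ 1007.9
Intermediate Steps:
m(D, n) = n²
X(B) = 72 (X(B) = 2*(0² + 6)² = 2*(0 + 6)² = 2*6² = 2*36 = 72)
x = 72
√(x + 599) - 1*(-982) = √(72 + 599) - 1*(-982) = √671 + 982 = 982 + √671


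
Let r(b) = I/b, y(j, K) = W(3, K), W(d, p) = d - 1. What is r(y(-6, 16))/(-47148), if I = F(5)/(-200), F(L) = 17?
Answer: 17/18859200 ≈ 9.0142e-7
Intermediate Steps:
W(d, p) = -1 + d
y(j, K) = 2 (y(j, K) = -1 + 3 = 2)
I = -17/200 (I = 17/(-200) = 17*(-1/200) = -17/200 ≈ -0.085000)
r(b) = -17/(200*b)
r(y(-6, 16))/(-47148) = -17/200/2/(-47148) = -17/200*½*(-1/47148) = -17/400*(-1/47148) = 17/18859200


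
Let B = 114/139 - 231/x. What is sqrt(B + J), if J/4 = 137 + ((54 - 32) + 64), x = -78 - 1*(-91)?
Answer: sqrt(2857259119)/1807 ≈ 29.581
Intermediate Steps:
x = 13 (x = -78 + 91 = 13)
B = -30627/1807 (B = 114/139 - 231/13 = -30627/1807 ≈ -16.949)
J = 892 (J = 4*(137 + ((54 - 32) + 64)) = 4*(137 + (22 + 64)) = 4*(137 + 86) = 4*223 = 892)
sqrt(B + J) = sqrt(-30627/1807 + 892) = sqrt(1581217/1807) = sqrt(2857259119)/1807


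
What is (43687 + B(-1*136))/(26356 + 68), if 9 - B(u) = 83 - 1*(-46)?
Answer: 43567/26424 ≈ 1.6488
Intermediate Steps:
B(u) = -120 (B(u) = 9 - (83 - 1*(-46)) = 9 - (83 + 46) = 9 - 1*129 = 9 - 129 = -120)
(43687 + B(-1*136))/(26356 + 68) = (43687 - 120)/(26356 + 68) = 43567/26424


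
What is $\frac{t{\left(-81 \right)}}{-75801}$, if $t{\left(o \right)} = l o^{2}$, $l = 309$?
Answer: $- \frac{675783}{25267} \approx -26.746$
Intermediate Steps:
$t{\left(o \right)} = 309 o^{2}$
$\frac{t{\left(-81 \right)}}{-75801} = \frac{309 \left(-81\right)^{2}}{-75801} = 309 \cdot 6561 \left(- \frac{1}{75801}\right) = 2027349 \left(- \frac{1}{75801}\right) = - \frac{675783}{25267}$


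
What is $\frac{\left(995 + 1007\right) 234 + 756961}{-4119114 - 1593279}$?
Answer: $- \frac{1225429}{5712393} \approx -0.21452$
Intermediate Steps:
$\frac{\left(995 + 1007\right) 234 + 756961}{-4119114 - 1593279} = \frac{2002 \cdot 234 + 756961}{-5712393} = \left(468468 + 756961\right) \left(- \frac{1}{5712393}\right) = 1225429 \left(- \frac{1}{5712393}\right) = - \frac{1225429}{5712393}$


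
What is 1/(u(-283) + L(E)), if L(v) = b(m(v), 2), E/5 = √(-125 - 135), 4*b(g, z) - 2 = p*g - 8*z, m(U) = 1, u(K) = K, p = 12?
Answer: -2/567 ≈ -0.0035273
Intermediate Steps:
b(g, z) = ½ - 2*z + 3*g (b(g, z) = ½ + (12*g - 8*z)/4 = ½ + (-8*z + 12*g)/4 = ½ + (-2*z + 3*g) = ½ - 2*z + 3*g)
E = 10*I*√65 (E = 5*√(-125 - 135) = 5*√(-260) = 5*(2*I*√65) = 10*I*√65 ≈ 80.623*I)
L(v) = -½ (L(v) = ½ - 2*2 + 3*1 = ½ - 4 + 3 = -½)
1/(u(-283) + L(E)) = 1/(-283 - ½) = 1/(-567/2) = -2/567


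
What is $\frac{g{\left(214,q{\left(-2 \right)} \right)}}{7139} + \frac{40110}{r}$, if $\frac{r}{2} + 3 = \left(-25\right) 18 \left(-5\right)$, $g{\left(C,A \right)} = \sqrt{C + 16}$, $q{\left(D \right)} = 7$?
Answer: $\frac{955}{107} + \frac{\sqrt{230}}{7139} \approx 8.9274$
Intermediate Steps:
$g{\left(C,A \right)} = \sqrt{16 + C}$
$r = 4494$ ($r = -6 + 2 \left(-25\right) 18 \left(-5\right) = -6 + 2 \left(\left(-450\right) \left(-5\right)\right) = -6 + 2 \cdot 2250 = -6 + 4500 = 4494$)
$\frac{g{\left(214,q{\left(-2 \right)} \right)}}{7139} + \frac{40110}{r} = \frac{\sqrt{16 + 214}}{7139} + \frac{40110}{4494} = \sqrt{230} \cdot \frac{1}{7139} + 40110 \cdot \frac{1}{4494} = \frac{\sqrt{230}}{7139} + \frac{955}{107} = \frac{955}{107} + \frac{\sqrt{230}}{7139}$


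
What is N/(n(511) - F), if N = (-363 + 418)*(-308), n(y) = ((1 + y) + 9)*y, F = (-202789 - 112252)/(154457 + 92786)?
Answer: -2094148210/32912033087 ≈ -0.063629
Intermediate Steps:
F = -315041/247243 ≈ -1.2742
n(y) = y*(10 + y) (n(y) = (10 + y)*y = y*(10 + y))
N = -16940 (N = 55*(-308) = -16940)
N/(n(511) - F) = -16940/(511*(10 + 511) - 1*(-315041/247243)) = -16940/(511*521 + 315041/247243) = -16940/(266231 + 315041/247243) = -16940/65824066174/247243 = -16940*247243/65824066174 = -2094148210/32912033087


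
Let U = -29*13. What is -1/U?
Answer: 1/377 ≈ 0.0026525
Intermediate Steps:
U = -377
-1/U = -1/(-377) = -1*(-1/377) = 1/377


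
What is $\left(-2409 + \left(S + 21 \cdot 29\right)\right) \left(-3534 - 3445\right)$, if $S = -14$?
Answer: $12659906$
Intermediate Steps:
$\left(-2409 + \left(S + 21 \cdot 29\right)\right) \left(-3534 - 3445\right) = \left(-2409 + \left(-14 + 21 \cdot 29\right)\right) \left(-3534 - 3445\right) = \left(-2409 + \left(-14 + 609\right)\right) \left(-6979\right) = \left(-2409 + 595\right) \left(-6979\right) = \left(-1814\right) \left(-6979\right) = 12659906$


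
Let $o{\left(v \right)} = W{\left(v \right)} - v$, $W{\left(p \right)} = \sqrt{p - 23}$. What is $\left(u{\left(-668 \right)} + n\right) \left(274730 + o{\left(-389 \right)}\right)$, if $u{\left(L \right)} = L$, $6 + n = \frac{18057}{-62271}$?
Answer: $- \frac{3850630727203}{20757} - \frac{27992474 i \sqrt{103}}{20757} \approx -1.8551 \cdot 10^{8} - 13687.0 i$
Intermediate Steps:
$W{\left(p \right)} = \sqrt{-23 + p}$
$n = - \frac{130561}{20757}$ ($n = -6 + \frac{18057}{-62271} = -6 + 18057 \left(- \frac{1}{62271}\right) = -6 - \frac{6019}{20757} = - \frac{130561}{20757} \approx -6.29$)
$o{\left(v \right)} = \sqrt{-23 + v} - v$
$\left(u{\left(-668 \right)} + n\right) \left(274730 + o{\left(-389 \right)}\right) = \left(-668 - \frac{130561}{20757}\right) \left(274730 + \left(\sqrt{-23 - 389} - -389\right)\right) = - \frac{13996237 \left(274730 + \left(\sqrt{-412} + 389\right)\right)}{20757} = - \frac{13996237 \left(274730 + \left(2 i \sqrt{103} + 389\right)\right)}{20757} = - \frac{13996237 \left(274730 + \left(389 + 2 i \sqrt{103}\right)\right)}{20757} = - \frac{13996237 \left(275119 + 2 i \sqrt{103}\right)}{20757} = - \frac{3850630727203}{20757} - \frac{27992474 i \sqrt{103}}{20757}$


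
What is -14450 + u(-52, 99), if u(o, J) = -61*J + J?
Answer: -20390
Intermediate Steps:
u(o, J) = -60*J
-14450 + u(-52, 99) = -14450 - 60*99 = -14450 - 5940 = -20390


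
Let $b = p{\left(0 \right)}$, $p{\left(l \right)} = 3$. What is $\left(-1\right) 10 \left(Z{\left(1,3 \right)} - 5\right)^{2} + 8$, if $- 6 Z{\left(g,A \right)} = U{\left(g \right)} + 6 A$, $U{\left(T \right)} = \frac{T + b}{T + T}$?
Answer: $- \frac{6178}{9} \approx -686.44$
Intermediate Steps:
$b = 3$
$U{\left(T \right)} = \frac{3 + T}{2 T}$ ($U{\left(T \right)} = \frac{T + 3}{T + T} = \frac{3 + T}{2 T}$)
$Z{\left(g,A \right)} = - A - \frac{3 + g}{12 g}$ ($Z{\left(g,A \right)} = - \frac{\frac{3 + g}{2 g} + 6 A}{6} = - \frac{6 A + \frac{3 + g}{2 g}}{6} = - A - \frac{3 + g}{12 g}$)
$\left(-1\right) 10 \left(Z{\left(1,3 \right)} - 5\right)^{2} + 8 = \left(-1\right) 10 \left(\left(- \frac{1}{12} - 3 - \frac{1}{4 \cdot 1}\right) - 5\right)^{2} + 8 = - 10 \left(\left(- \frac{1}{12} - 3 - \frac{1}{4}\right) - 5\right)^{2} + 8 = - 10 \left(- \frac{10}{3} - 5\right)^{2} + 8 = - 10 \left(- \frac{25}{3}\right)^{2} + 8 = \left(-10\right) \frac{625}{9} + 8 = - \frac{6250}{9} + 8 = - \frac{6178}{9}$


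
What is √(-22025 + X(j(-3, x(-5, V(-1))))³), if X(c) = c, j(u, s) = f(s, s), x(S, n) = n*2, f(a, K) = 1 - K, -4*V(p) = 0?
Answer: 2*I*√5506 ≈ 148.4*I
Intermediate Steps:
V(p) = 0 (V(p) = -¼*0 = 0)
x(S, n) = 2*n
j(u, s) = 1 - s
√(-22025 + X(j(-3, x(-5, V(-1))))³) = √(-22025 + (1 - 2*0)³) = √(-22025 + (1 - 1*0)³) = √(-22025 + (1 + 0)³) = √(-22025 + 1³) = √(-22025 + 1) = √(-22024) = 2*I*√5506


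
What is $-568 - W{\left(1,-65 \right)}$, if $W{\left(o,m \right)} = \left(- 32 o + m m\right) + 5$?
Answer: $-4766$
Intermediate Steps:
$W{\left(o,m \right)} = 5 + m^{2} - 32 o$ ($W{\left(o,m \right)} = \left(- 32 o + m^{2}\right) + 5 = \left(m^{2} - 32 o\right) + 5 = 5 + m^{2} - 32 o$)
$-568 - W{\left(1,-65 \right)} = -568 - \left(5 + \left(-65\right)^{2} - 32\right) = -568 - \left(5 + 4225 - 32\right) = -568 - 4198 = -4766$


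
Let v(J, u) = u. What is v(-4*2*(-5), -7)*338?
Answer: -2366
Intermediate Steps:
v(-4*2*(-5), -7)*338 = -7*338 = -2366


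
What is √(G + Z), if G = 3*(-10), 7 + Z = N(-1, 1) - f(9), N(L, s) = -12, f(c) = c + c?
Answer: I*√67 ≈ 8.1853*I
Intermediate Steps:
f(c) = 2*c
Z = -37 (Z = -7 + (-12 - 2*9) = -7 + (-12 - 1*18) = -7 + (-12 - 18) = -7 - 30 = -37)
G = -30
√(G + Z) = √(-30 - 37) = √(-67) = I*√67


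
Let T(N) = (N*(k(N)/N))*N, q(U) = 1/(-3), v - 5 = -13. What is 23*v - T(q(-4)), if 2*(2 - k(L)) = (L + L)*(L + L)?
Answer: -4952/27 ≈ -183.41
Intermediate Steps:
v = -8 (v = 5 - 13 = -8)
k(L) = 2 - 2*L**2 (k(L) = 2 - (L + L)*(L + L)/2 = 2 - 2*L*2*L/2 = 2 - 2*L**2)
q(U) = -1/3
T(N) = N*(2 - 2*N**2) (T(N) = (N*((2 - 2*N**2)/N))*N = (2 - 2*N**2)*N = N*(2 - 2*N**2))
23*v - T(q(-4)) = 23*(-8) - 2*(-1)*(1 - (-1/3)**2)/3 = -184 - 2*(-1)*(1 - 1*1/9)/3 = -184 - 2*(-1)*(1 - 1/9)/3 = -184 - 2*(-1)*8/(3*9) = -184 - 1*(-16/27) = -184 + 16/27 = -4952/27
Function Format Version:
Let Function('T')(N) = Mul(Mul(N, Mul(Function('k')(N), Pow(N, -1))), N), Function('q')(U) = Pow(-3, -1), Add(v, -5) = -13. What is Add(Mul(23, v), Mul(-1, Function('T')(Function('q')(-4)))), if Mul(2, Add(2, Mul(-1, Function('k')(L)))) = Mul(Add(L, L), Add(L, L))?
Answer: Rational(-4952, 27) ≈ -183.41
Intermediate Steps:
v = -8 (v = Add(5, -13) = -8)
Function('k')(L) = Add(2, Mul(-2, Pow(L, 2))) (Function('k')(L) = Add(2, Mul(Rational(-1, 2), Mul(Add(L, L), Add(L, L)))) = Add(2, Mul(Rational(-1, 2), Mul(Mul(2, L), Mul(2, L)))) = Add(2, Mul(Rational(-1, 2), Mul(4, Pow(L, 2)))) = Add(2, Mul(-2, Pow(L, 2))))
Function('q')(U) = Rational(-1, 3)
Function('T')(N) = Mul(N, Add(2, Mul(-2, Pow(N, 2)))) (Function('T')(N) = Mul(Mul(N, Mul(Add(2, Mul(-2, Pow(N, 2))), Pow(N, -1))), N) = Mul(Mul(N, Mul(Pow(N, -1), Add(2, Mul(-2, Pow(N, 2))))), N) = Mul(Add(2, Mul(-2, Pow(N, 2))), N) = Mul(N, Add(2, Mul(-2, Pow(N, 2)))))
Add(Mul(23, v), Mul(-1, Function('T')(Function('q')(-4)))) = Add(Mul(23, -8), Mul(-1, Mul(2, Rational(-1, 3), Add(1, Mul(-1, Pow(Rational(-1, 3), 2)))))) = Add(-184, Mul(-1, Mul(2, Rational(-1, 3), Add(1, Mul(-1, Rational(1, 9)))))) = Add(-184, Mul(-1, Mul(2, Rational(-1, 3), Add(1, Rational(-1, 9))))) = Add(-184, Mul(-1, Mul(2, Rational(-1, 3), Rational(8, 9)))) = Add(-184, Mul(-1, Rational(-16, 27))) = Add(-184, Rational(16, 27)) = Rational(-4952, 27)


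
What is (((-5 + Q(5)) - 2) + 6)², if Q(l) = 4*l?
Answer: 361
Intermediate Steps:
(((-5 + Q(5)) - 2) + 6)² = (((-5 + 4*5) - 2) + 6)² = (((-5 + 20) - 2) + 6)² = ((15 - 2) + 6)² = (13 + 6)² = 19² = 361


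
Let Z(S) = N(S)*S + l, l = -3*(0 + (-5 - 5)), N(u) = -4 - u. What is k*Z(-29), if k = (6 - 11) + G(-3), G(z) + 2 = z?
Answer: 6950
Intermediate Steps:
G(z) = -2 + z
l = 30 (l = -3*(0 - 10) = -3*(-10) = 30)
k = -10 (k = (6 - 11) + (-2 - 3) = -5 - 5 = -10)
Z(S) = 30 + S*(-4 - S) (Z(S) = (-4 - S)*S + 30 = S*(-4 - S) + 30 = 30 + S*(-4 - S))
k*Z(-29) = -10*(30 - 1*(-29)*(4 - 29)) = -10*(30 - 1*(-29)*(-25)) = -10*(30 - 725) = -10*(-695) = 6950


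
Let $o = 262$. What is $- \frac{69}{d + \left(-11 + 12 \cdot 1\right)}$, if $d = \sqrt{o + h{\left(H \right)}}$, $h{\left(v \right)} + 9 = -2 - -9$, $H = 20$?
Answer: $\frac{69}{259} - \frac{138 \sqrt{65}}{259} \approx -4.0293$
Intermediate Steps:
$h{\left(v \right)} = -2$ ($h{\left(v \right)} = -9 - -7 = -9 + \left(-2 + 9\right) = -9 + 7 = -2$)
$d = 2 \sqrt{65}$ ($d = \sqrt{262 - 2} = \sqrt{260} = 2 \sqrt{65} \approx 16.125$)
$- \frac{69}{d + \left(-11 + 12 \cdot 1\right)} = - \frac{69}{2 \sqrt{65} + \left(-11 + 12 \cdot 1\right)} = - \frac{69}{2 \sqrt{65} + \left(-11 + 12\right)} = - \frac{69}{2 \sqrt{65} + 1} = - \frac{69}{1 + 2 \sqrt{65}}$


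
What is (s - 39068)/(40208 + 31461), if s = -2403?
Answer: -41471/71669 ≈ -0.57865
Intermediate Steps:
(s - 39068)/(40208 + 31461) = (-2403 - 39068)/(40208 + 31461) = -41471/71669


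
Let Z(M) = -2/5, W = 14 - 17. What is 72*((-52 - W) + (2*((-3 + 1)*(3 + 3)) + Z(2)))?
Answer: -26424/5 ≈ -5284.8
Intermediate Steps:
W = -3
Z(M) = -⅖ (Z(M) = -2*⅕ = -⅖)
72*((-52 - W) + (2*((-3 + 1)*(3 + 3)) + Z(2))) = 72*((-52 - 1*(-3)) + (2*((-3 + 1)*(3 + 3)) - ⅖)) = 72*((-52 + 3) + (2*(-2*6) - ⅖)) = 72*(-49 + (2*(-12) - ⅖)) = 72*(-49 + (-24 - ⅖)) = 72*(-49 - 122/5) = 72*(-367/5) = -26424/5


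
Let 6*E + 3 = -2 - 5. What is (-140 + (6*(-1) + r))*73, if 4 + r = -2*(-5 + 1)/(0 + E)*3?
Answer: -60006/5 ≈ -12001.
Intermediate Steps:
E = -5/3 (E = -1/2 + (-2 - 5)/6 = -1/2 + (1/6)*(-7) = -1/2 - 7/6 = -5/3 ≈ -1.6667)
r = -92/5 (r = -4 - 2*(-5 + 1)/(0 - 5/3)*3 = -4 - (-8)/(-5/3)*3 = -4 - (-8)*(-3)/5*3 = -4 - 2*12/5*3 = -4 - 24/5*3 = -4 - 72/5 = -92/5 ≈ -18.400)
(-140 + (6*(-1) + r))*73 = (-140 + (6*(-1) - 92/5))*73 = (-140 + (-6 - 92/5))*73 = (-140 - 122/5)*73 = -822/5*73 = -60006/5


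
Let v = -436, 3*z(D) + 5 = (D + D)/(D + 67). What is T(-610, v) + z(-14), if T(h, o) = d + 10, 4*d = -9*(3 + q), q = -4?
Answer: 6619/636 ≈ 10.407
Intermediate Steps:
d = 9/4 (d = (-9*(3 - 4))/4 = (-9*(-1))/4 = (¼)*9 = 9/4 ≈ 2.2500)
z(D) = -5/3 + 2*D/(3*(67 + D)) (z(D) = -5/3 + ((D + D)/(D + 67))/3 = -5/3 + ((2*D)/(67 + D))/3 = -5/3 + (2*D/(67 + D))/3 = -5/3 + 2*D/(3*(67 + D)))
T(h, o) = 49/4 (T(h, o) = 9/4 + 10 = 49/4)
T(-610, v) + z(-14) = 49/4 + (-335/3 - 1*(-14))/(67 - 14) = 49/4 + (-335/3 + 14)/53 = 49/4 + (1/53)*(-293/3) = 49/4 - 293/159 = 6619/636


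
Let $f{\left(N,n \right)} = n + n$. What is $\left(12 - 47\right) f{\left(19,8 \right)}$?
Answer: $-560$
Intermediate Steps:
$f{\left(N,n \right)} = 2 n$
$\left(12 - 47\right) f{\left(19,8 \right)} = \left(12 - 47\right) 2 \cdot 8 = \left(-35\right) 16 = -560$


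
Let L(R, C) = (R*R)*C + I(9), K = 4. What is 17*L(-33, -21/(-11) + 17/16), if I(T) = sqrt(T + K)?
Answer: 880209/16 + 17*sqrt(13) ≈ 55074.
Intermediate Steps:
I(T) = sqrt(4 + T) (I(T) = sqrt(T + 4) = sqrt(4 + T))
L(R, C) = sqrt(13) + C*R**2 (L(R, C) = (R*R)*C + sqrt(4 + 9) = R**2*C + sqrt(13) = C*R**2 + sqrt(13) = sqrt(13) + C*R**2)
17*L(-33, -21/(-11) + 17/16) = 17*(sqrt(13) + (-21/(-11) + 17/16)*(-33)**2) = 17*(sqrt(13) + (-21*(-1/11) + 17*(1/16))*1089) = 17*(sqrt(13) + (21/11 + 17/16)*1089) = 17*(sqrt(13) + (523/176)*1089) = 17*(sqrt(13) + 51777/16) = 17*(51777/16 + sqrt(13)) = 880209/16 + 17*sqrt(13)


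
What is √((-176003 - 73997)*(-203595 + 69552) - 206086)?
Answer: √33510543914 ≈ 1.8306e+5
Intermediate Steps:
√((-176003 - 73997)*(-203595 + 69552) - 206086) = √(-250000*(-134043) - 206086) = √(33510750000 - 206086) = √33510543914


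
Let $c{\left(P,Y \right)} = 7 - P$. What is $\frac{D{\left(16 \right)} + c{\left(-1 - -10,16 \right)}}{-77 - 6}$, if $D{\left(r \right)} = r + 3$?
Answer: $- \frac{17}{83} \approx -0.20482$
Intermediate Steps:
$D{\left(r \right)} = 3 + r$
$\frac{D{\left(16 \right)} + c{\left(-1 - -10,16 \right)}}{-77 - 6} = \frac{\left(3 + 16\right) + \left(7 - \left(-1 - -10\right)\right)}{-77 - 6} = \frac{19 + \left(7 - \left(-1 + 10\right)\right)}{-83} = \left(19 + \left(7 - 9\right)\right) \left(- \frac{1}{83}\right) = \left(19 - 2\right) \left(- \frac{1}{83}\right) = 17 \left(- \frac{1}{83}\right) = - \frac{17}{83}$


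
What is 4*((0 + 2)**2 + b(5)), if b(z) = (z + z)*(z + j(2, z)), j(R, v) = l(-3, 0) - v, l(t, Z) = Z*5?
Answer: 16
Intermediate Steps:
l(t, Z) = 5*Z
j(R, v) = -v (j(R, v) = 5*0 - v = 0 - v = -v)
b(z) = 0 (b(z) = (z + z)*(z - z) = (2*z)*0 = 0)
4*((0 + 2)**2 + b(5)) = 4*((0 + 2)**2 + 0) = 4*(2**2 + 0) = 4*(4 + 0) = 4*4 = 16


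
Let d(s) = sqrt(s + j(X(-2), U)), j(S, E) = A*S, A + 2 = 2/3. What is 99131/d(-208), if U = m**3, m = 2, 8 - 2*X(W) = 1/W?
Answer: -99131*I*sqrt(1923)/641 ≈ -6781.7*I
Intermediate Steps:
X(W) = 4 - 1/(2*W)
A = -4/3 (A = -2 + 2/3 = -4/3 ≈ -1.3333)
U = 8 (U = 2**3 = 8)
j(S, E) = -4*S/3
d(s) = sqrt(-17/3 + s) (d(s) = sqrt(s - 4*(4 - 1/2/(-2))/3) = sqrt(s - 4*(4 - 1/2*(-1/2))/3) = sqrt(s - 4*(4 + 1/4)/3) = sqrt(s - 4/3*17/4) = sqrt(s - 17/3) = sqrt(-17/3 + s))
99131/d(-208) = 99131/((sqrt(-51 + 9*(-208))/3)) = 99131/((sqrt(-51 - 1872)/3)) = 99131/((sqrt(-1923)/3)) = 99131/(((I*sqrt(1923))/3)) = 99131/((I*sqrt(1923)/3)) = 99131*(-I*sqrt(1923)/641) = -99131*I*sqrt(1923)/641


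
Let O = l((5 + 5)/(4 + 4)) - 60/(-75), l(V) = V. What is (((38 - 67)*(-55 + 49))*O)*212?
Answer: 378102/5 ≈ 75620.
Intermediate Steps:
O = 41/20 (O = (5 + 5)/(4 + 4) - 60/(-75) = 10/8 - 60*(-1/75) = 10*(⅛) + ⅘ = 5/4 + ⅘ = 41/20 ≈ 2.0500)
(((38 - 67)*(-55 + 49))*O)*212 = (((38 - 67)*(-55 + 49))*(41/20))*212 = (-29*(-6)*(41/20))*212 = (174*(41/20))*212 = (3567/10)*212 = 378102/5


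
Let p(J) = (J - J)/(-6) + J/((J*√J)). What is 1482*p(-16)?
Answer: -741*I/2 ≈ -370.5*I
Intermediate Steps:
p(J) = J^(-½) (p(J) = 0*(-⅙) + J/(J^(3/2)) = 0 + J/J^(3/2) = 0 + J^(-½) = J^(-½))
1482*p(-16) = 1482/√(-16) = 1482*(-I/4) = -741*I/2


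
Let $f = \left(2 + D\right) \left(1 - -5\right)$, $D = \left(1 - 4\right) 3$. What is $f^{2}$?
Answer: $1764$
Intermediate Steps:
$D = -9$ ($D = \left(-3\right) 3 = -9$)
$f = -42$ ($f = \left(2 - 9\right) \left(1 - -5\right) = - 7 \left(1 + 5\right) = \left(-7\right) 6 = -42$)
$f^{2} = \left(-42\right)^{2} = 1764$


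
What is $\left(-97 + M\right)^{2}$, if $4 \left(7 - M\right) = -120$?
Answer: $3600$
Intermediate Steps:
$M = 37$ ($M = 7 - -30 = 7 + 30 = 37$)
$\left(-97 + M\right)^{2} = \left(-97 + 37\right)^{2} = \left(-60\right)^{2} = 3600$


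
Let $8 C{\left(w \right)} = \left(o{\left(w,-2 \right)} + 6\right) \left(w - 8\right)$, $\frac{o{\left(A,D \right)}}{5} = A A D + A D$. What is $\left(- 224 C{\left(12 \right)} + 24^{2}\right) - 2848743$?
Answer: $-2674119$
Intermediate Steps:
$o{\left(A,D \right)} = 5 A D + 5 D A^{2}$ ($o{\left(A,D \right)} = 5 \left(A A D + A D\right) = 5 \left(A^{2} D + A D\right) = 5 \left(D A^{2} + A D\right) = 5 \left(A D + D A^{2}\right) = 5 A D + 5 D A^{2}$)
$C{\left(w \right)} = \frac{\left(-8 + w\right) \left(6 - 10 w \left(1 + w\right)\right)}{8}$ ($C{\left(w \right)} = \frac{\left(5 w \left(-2\right) \left(1 + w\right) + 6\right) \left(w - 8\right)}{8} = \frac{\left(- 10 w \left(1 + w\right) + 6\right) \left(-8 + w\right)}{8} = \frac{\left(6 - 10 w \left(1 + w\right)\right) \left(-8 + w\right)}{8} = \frac{\left(-8 + w\right) \left(6 - 10 w \left(1 + w\right)\right)}{8}$)
$\left(- 224 C{\left(12 \right)} + 24^{2}\right) - 2848743 = \left(- 224 \left(-6 - \frac{5 \cdot 12^{3}}{4} + \frac{35 \cdot 12^{2}}{4} + \frac{43}{4} \cdot 12\right) + 24^{2}\right) - 2848743 = \left(- 224 \left(-6 - 2160 + \frac{35}{4} \cdot 144 + 129\right) + 576\right) - 2848743 = \left(- 224 \left(-6 - 2160 + 1260 + 129\right) + 576\right) - 2848743 = \left(\left(-224\right) \left(-777\right) + 576\right) - 2848743 = \left(174048 + 576\right) - 2848743 = 174624 - 2848743 = -2674119$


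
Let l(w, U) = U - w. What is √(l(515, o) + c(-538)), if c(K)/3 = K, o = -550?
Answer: I*√2679 ≈ 51.759*I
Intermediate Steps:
c(K) = 3*K
√(l(515, o) + c(-538)) = √((-550 - 1*515) + 3*(-538)) = √((-550 - 515) - 1614) = √(-1065 - 1614) = √(-2679) = I*√2679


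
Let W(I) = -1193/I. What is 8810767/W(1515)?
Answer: -13348312005/1193 ≈ -1.1189e+7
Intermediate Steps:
8810767/W(1515) = 8810767/((-1193/1515)) = 8810767/((-1193*1/1515)) = 8810767/(-1193/1515) = 8810767*(-1515/1193) = -13348312005/1193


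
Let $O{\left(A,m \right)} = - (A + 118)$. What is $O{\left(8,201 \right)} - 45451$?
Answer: $-45577$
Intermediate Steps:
$O{\left(A,m \right)} = -118 - A$ ($O{\left(A,m \right)} = - (118 + A) = -118 - A$)
$O{\left(8,201 \right)} - 45451 = \left(-118 - 8\right) - 45451 = -126 - 45451 = -45577$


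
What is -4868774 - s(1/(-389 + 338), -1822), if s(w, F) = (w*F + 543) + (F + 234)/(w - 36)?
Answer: -456199179181/93687 ≈ -4.8694e+6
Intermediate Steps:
s(w, F) = 543 + F*w + (234 + F)/(-36 + w) (s(w, F) = (F*w + 543) + (234 + F)/(-36 + w) = (543 + F*w) + (234 + F)/(-36 + w) = 543 + F*w + (234 + F)/(-36 + w))
-4868774 - s(1/(-389 + 338), -1822) = -4868774 - (-19314 - 1822 + 543/(-389 + 338) - 1822/(-389 + 338)² - 36*(-1822)/(-389 + 338))/(-36 + 1/(-389 + 338)) = -4868774 - (-19314 - 1822 + 543/(-51) - 1822*(1/(-51))² - 36*(-1822)/(-51))/(-36 + 1/(-51)) = -4868774 - (-19314 - 1822 + 543*(-1/51) - 1822*(-1/51)² - 36*(-1822)*(-1/51))/(-36 - 1/51) = -4868774 - (-19314 - 1822 - 181/17 - 1822*1/2601 - 21864/17)/(-1837/51) = -4868774 - (-51)*(-19314 - 1822 - 181/17 - 1822/2601 - 21864/17)/1837 = -4868774 - (-51)*(-58349443)/(1837*2601) = -4868774 - 1*58349443/93687 = -4868774 - 58349443/93687 = -456199179181/93687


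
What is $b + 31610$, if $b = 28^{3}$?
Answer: $53562$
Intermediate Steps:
$b = 21952$
$b + 31610 = 21952 + 31610 = 53562$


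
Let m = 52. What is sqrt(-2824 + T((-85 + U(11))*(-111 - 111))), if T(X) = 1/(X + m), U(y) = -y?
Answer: I*sqrt(6576180915)/1526 ≈ 53.141*I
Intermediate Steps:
T(X) = 1/(52 + X) (T(X) = 1/(X + 52) = 1/(52 + X))
sqrt(-2824 + T((-85 + U(11))*(-111 - 111))) = sqrt(-2824 + 1/(52 + (-85 - 1*11)*(-111 - 111))) = sqrt(-2824 + 1/(52 + (-85 - 11)*(-222))) = sqrt(-2824 + 1/(52 - 96*(-222))) = sqrt(-2824 + 1/(52 + 21312)) = sqrt(-2824 + 1/21364) = sqrt(-60331935/21364) = I*sqrt(6576180915)/1526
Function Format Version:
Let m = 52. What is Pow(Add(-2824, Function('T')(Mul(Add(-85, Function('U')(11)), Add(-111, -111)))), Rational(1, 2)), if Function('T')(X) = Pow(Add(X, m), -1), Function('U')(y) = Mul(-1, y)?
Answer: Mul(Rational(1, 1526), I, Pow(6576180915, Rational(1, 2))) ≈ Mul(53.141, I)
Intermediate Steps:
Function('T')(X) = Pow(Add(52, X), -1) (Function('T')(X) = Pow(Add(X, 52), -1) = Pow(Add(52, X), -1))
Pow(Add(-2824, Function('T')(Mul(Add(-85, Function('U')(11)), Add(-111, -111)))), Rational(1, 2)) = Pow(Add(-2824, Pow(Add(52, Mul(Add(-85, Mul(-1, 11)), Add(-111, -111))), -1)), Rational(1, 2)) = Pow(Add(-2824, Pow(Add(52, Mul(Add(-85, -11), -222)), -1)), Rational(1, 2)) = Pow(Add(-2824, Pow(Add(52, Mul(-96, -222)), -1)), Rational(1, 2)) = Pow(Add(-2824, Pow(Add(52, 21312), -1)), Rational(1, 2)) = Pow(Add(-2824, Pow(21364, -1)), Rational(1, 2)) = Pow(Add(-2824, Rational(1, 21364)), Rational(1, 2)) = Pow(Rational(-60331935, 21364), Rational(1, 2)) = Mul(Rational(1, 1526), I, Pow(6576180915, Rational(1, 2)))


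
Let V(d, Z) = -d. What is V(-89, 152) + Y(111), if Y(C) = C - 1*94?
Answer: 106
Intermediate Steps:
Y(C) = -94 + C (Y(C) = C - 94 = -94 + C)
V(-89, 152) + Y(111) = -1*(-89) + (-94 + 111) = 89 + 17 = 106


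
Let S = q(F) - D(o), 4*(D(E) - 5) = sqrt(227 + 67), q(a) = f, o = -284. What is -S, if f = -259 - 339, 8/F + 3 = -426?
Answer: 603 + 7*sqrt(6)/4 ≈ 607.29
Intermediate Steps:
F = -8/429 (F = 8/(-3 - 426) = 8/(-429) = 8*(-1/429) = -8/429 ≈ -0.018648)
f = -598
q(a) = -598
D(E) = 5 + 7*sqrt(6)/4 (D(E) = 5 + sqrt(227 + 67)/4 = 5 + sqrt(294)/4 = 5 + (7*sqrt(6))/4 = 5 + 7*sqrt(6)/4)
S = -603 - 7*sqrt(6)/4 (S = -598 - (5 + 7*sqrt(6)/4) = -598 + (-5 - 7*sqrt(6)/4) = -603 - 7*sqrt(6)/4 ≈ -607.29)
-S = -(-603 - 7*sqrt(6)/4) = 603 + 7*sqrt(6)/4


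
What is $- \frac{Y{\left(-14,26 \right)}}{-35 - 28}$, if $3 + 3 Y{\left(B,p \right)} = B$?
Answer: $- \frac{17}{189} \approx -0.089947$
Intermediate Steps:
$Y{\left(B,p \right)} = -1 + \frac{B}{3}$
$- \frac{Y{\left(-14,26 \right)}}{-35 - 28} = - \frac{-1 + \frac{1}{3} \left(-14\right)}{-35 - 28} = - \frac{-1 - \frac{14}{3}}{-63} = - \frac{\left(-1\right) \left(-17\right)}{63 \cdot 3} = \left(-1\right) \frac{17}{189} = - \frac{17}{189}$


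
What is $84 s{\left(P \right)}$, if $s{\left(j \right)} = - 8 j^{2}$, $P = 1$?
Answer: $-672$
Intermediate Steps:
$84 s{\left(P \right)} = 84 \left(- 8 \cdot 1^{2}\right) = 84 \left(\left(-8\right) 1\right) = 84 \left(-8\right) = -672$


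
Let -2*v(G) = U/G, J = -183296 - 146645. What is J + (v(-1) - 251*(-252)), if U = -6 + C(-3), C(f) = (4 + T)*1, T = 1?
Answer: -533379/2 ≈ -2.6669e+5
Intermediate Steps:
J = -329941
C(f) = 5 (C(f) = (4 + 1)*1 = 5*1 = 5)
U = -1 (U = -6 + 5 = -1)
v(G) = 1/(2*G) (v(G) = -(-1)/(2*G) = 1/(2*G))
J + (v(-1) - 251*(-252)) = -329941 + ((1/2)/(-1) - 251*(-252)) = -329941 + ((1/2)*(-1) + 63252) = -329941 + (-1/2 + 63252) = -329941 + 126503/2 = -533379/2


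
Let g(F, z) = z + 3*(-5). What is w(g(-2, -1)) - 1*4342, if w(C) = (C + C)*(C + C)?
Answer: -3318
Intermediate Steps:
g(F, z) = -15 + z (g(F, z) = z - 15 = -15 + z)
w(C) = 4*C² (w(C) = (2*C)*(2*C) = 4*C²)
w(g(-2, -1)) - 1*4342 = 4*(-15 - 1)² - 1*4342 = 4*(-16)² - 4342 = 4*256 - 4342 = 1024 - 4342 = -3318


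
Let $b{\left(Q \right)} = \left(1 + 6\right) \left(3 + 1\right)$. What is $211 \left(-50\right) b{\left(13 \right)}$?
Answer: $-295400$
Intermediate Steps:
$b{\left(Q \right)} = 28$ ($b{\left(Q \right)} = 7 \cdot 4 = 28$)
$211 \left(-50\right) b{\left(13 \right)} = 211 \left(-50\right) 28 = \left(-10550\right) 28 = -295400$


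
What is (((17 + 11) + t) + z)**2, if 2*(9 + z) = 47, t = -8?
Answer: 4761/4 ≈ 1190.3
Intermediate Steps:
z = 29/2 (z = -9 + (1/2)*47 = -9 + 47/2 = 29/2 ≈ 14.500)
(((17 + 11) + t) + z)**2 = (((17 + 11) - 8) + 29/2)**2 = ((28 - 8) + 29/2)**2 = (20 + 29/2)**2 = (69/2)**2 = 4761/4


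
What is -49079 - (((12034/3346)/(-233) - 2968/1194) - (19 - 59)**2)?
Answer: -11048539613362/232715973 ≈ -47477.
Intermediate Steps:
-49079 - (((12034/3346)/(-233) - 2968/1194) - (19 - 59)**2) = -49079 - (((12034*(1/3346))*(-1/233) - 2968*1/1194) - 1*(-40)**2) = -49079 - (((6017/1673)*(-1/233) - 1484/597) - 1*1600) = -49079 - ((-6017/389809 - 1484/597) - 1600) = -49079 - (-582068705/232715973 - 1600) = -49079 - 1*(-372927625505/232715973) = -49079 + 372927625505/232715973 = -11048539613362/232715973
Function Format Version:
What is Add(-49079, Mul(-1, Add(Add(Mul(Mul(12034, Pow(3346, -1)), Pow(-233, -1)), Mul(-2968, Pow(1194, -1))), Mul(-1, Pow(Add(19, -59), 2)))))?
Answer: Rational(-11048539613362, 232715973) ≈ -47477.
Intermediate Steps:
Add(-49079, Mul(-1, Add(Add(Mul(Mul(12034, Pow(3346, -1)), Pow(-233, -1)), Mul(-2968, Pow(1194, -1))), Mul(-1, Pow(Add(19, -59), 2))))) = Add(-49079, Mul(-1, Add(Add(Mul(Mul(12034, Rational(1, 3346)), Rational(-1, 233)), Mul(-2968, Rational(1, 1194))), Mul(-1, Pow(-40, 2))))) = Add(-49079, Mul(-1, Add(Add(Mul(Rational(6017, 1673), Rational(-1, 233)), Rational(-1484, 597)), Mul(-1, 1600)))) = Add(-49079, Mul(-1, Add(Add(Rational(-6017, 389809), Rational(-1484, 597)), -1600))) = Add(-49079, Mul(-1, Add(Rational(-582068705, 232715973), -1600))) = Add(-49079, Mul(-1, Rational(-372927625505, 232715973))) = Add(-49079, Rational(372927625505, 232715973)) = Rational(-11048539613362, 232715973)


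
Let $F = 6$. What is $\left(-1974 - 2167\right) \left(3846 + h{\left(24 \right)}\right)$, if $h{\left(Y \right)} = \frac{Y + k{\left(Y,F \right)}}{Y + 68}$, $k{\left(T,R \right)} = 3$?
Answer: $- \frac{1465330119}{92} \approx -1.5928 \cdot 10^{7}$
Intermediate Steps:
$h{\left(Y \right)} = \frac{3 + Y}{68 + Y}$ ($h{\left(Y \right)} = \frac{Y + 3}{Y + 68} = \frac{3 + Y}{68 + Y}$)
$\left(-1974 - 2167\right) \left(3846 + h{\left(24 \right)}\right) = \left(-1974 - 2167\right) \left(3846 + \frac{3 + 24}{68 + 24}\right) = - 4141 \left(3846 + \frac{1}{92} \cdot 27\right) = - 4141 \left(3846 + \frac{27}{92}\right) = \left(-4141\right) \frac{353859}{92} = - \frac{1465330119}{92}$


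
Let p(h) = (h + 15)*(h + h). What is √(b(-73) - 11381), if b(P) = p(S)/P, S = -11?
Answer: 5*I*√2425717/73 ≈ 106.68*I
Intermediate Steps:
p(h) = 2*h*(15 + h) (p(h) = (15 + h)*(2*h) = 2*h*(15 + h))
b(P) = -88/P (b(P) = (2*(-11)*(15 - 11))/P = (2*(-11)*4)/P = -88/P)
√(b(-73) - 11381) = √(-88/(-73) - 11381) = √(-88*(-1/73) - 11381) = √(88/73 - 11381) = √(-830725/73) = 5*I*√2425717/73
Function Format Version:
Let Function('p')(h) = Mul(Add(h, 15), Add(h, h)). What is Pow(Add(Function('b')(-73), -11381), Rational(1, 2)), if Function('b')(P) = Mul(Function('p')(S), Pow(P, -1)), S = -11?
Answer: Mul(Rational(5, 73), I, Pow(2425717, Rational(1, 2))) ≈ Mul(106.68, I)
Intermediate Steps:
Function('p')(h) = Mul(2, h, Add(15, h)) (Function('p')(h) = Mul(Add(15, h), Mul(2, h)) = Mul(2, h, Add(15, h)))
Function('b')(P) = Mul(-88, Pow(P, -1)) (Function('b')(P) = Mul(Mul(2, -11, Add(15, -11)), Pow(P, -1)) = Mul(Mul(2, -11, 4), Pow(P, -1)) = Mul(-88, Pow(P, -1)))
Pow(Add(Function('b')(-73), -11381), Rational(1, 2)) = Pow(Add(Mul(-88, Pow(-73, -1)), -11381), Rational(1, 2)) = Pow(Add(Mul(-88, Rational(-1, 73)), -11381), Rational(1, 2)) = Pow(Add(Rational(88, 73), -11381), Rational(1, 2)) = Pow(Rational(-830725, 73), Rational(1, 2)) = Mul(Rational(5, 73), I, Pow(2425717, Rational(1, 2)))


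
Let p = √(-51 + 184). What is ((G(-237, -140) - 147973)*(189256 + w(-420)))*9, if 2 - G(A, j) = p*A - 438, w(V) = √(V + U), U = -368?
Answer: -18*(94628 + I*√197)*(147533 - 237*√133) ≈ -2.4664e+11 - 3.6583e+7*I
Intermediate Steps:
w(V) = √(-368 + V) (w(V) = √(V - 368) = √(-368 + V))
p = √133 ≈ 11.533
G(A, j) = 440 - A*√133 (G(A, j) = 2 - (√133*A - 438) = 2 - (A*√133 - 438) = 2 - (-438 + A*√133) = 2 + (438 - A*√133) = 440 - A*√133)
((G(-237, -140) - 147973)*(189256 + w(-420)))*9 = (((440 - 1*(-237)*√133) - 147973)*(189256 + √(-368 - 420)))*9 = (((440 + 237*√133) - 147973)*(189256 + √(-788)))*9 = ((-147533 + 237*√133)*(189256 + 2*I*√197))*9 = 9*(-147533 + 237*√133)*(189256 + 2*I*√197)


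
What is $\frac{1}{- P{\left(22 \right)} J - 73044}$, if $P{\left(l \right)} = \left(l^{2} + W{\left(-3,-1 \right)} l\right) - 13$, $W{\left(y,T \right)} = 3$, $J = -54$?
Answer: $- \frac{1}{44046} \approx -2.2704 \cdot 10^{-5}$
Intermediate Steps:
$P{\left(l \right)} = -13 + l^{2} + 3 l$ ($P{\left(l \right)} = \left(l^{2} + 3 l\right) - 13 = -13 + l^{2} + 3 l$)
$\frac{1}{- P{\left(22 \right)} J - 73044} = \frac{1}{- \left(-13 + 22^{2} + 3 \cdot 22\right) \left(-54\right) - 73044} = \frac{1}{- \left(-13 + 484 + 66\right) \left(-54\right) - 73044} = \frac{1}{- 537 \left(-54\right) - 73044} = \frac{1}{\left(-1\right) \left(-28998\right) - 73044} = \frac{1}{28998 - 73044} = \frac{1}{-44046} = - \frac{1}{44046}$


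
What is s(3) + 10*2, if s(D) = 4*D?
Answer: 32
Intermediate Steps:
s(3) + 10*2 = 4*3 + 10*2 = 12 + 20 = 32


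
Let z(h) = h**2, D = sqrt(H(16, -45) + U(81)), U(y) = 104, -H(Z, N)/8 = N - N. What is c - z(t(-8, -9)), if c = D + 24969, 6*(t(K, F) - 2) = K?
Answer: 224717/9 + 2*sqrt(26) ≈ 24979.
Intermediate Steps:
H(Z, N) = 0 (H(Z, N) = -8*(N - N) = -8*0 = 0)
t(K, F) = 2 + K/6
D = 2*sqrt(26) (D = sqrt(0 + 104) = sqrt(104) = 2*sqrt(26) ≈ 10.198)
c = 24969 + 2*sqrt(26) (c = 2*sqrt(26) + 24969 = 24969 + 2*sqrt(26) ≈ 24979.)
c - z(t(-8, -9)) = (24969 + 2*sqrt(26)) - (2 + (1/6)*(-8))**2 = (24969 + 2*sqrt(26)) - (2 - 4/3)**2 = (24969 + 2*sqrt(26)) - (2/3)**2 = (24969 + 2*sqrt(26)) - 1*4/9 = (24969 + 2*sqrt(26)) - 4/9 = 224717/9 + 2*sqrt(26)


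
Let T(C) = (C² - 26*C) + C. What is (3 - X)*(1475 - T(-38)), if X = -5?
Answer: -7352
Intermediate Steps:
T(C) = C² - 25*C
(3 - X)*(1475 - T(-38)) = (3 - 1*(-5))*(1475 - (-38)*(-25 - 38)) = (3 + 5)*(1475 - (-38)*(-63)) = 8*(1475 - 1*2394) = 8*(1475 - 2394) = 8*(-919) = -7352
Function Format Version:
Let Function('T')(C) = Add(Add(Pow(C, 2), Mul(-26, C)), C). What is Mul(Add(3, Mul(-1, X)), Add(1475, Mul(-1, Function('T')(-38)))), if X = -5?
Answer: -7352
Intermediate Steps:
Function('T')(C) = Add(Pow(C, 2), Mul(-25, C))
Mul(Add(3, Mul(-1, X)), Add(1475, Mul(-1, Function('T')(-38)))) = Mul(Add(3, Mul(-1, -5)), Add(1475, Mul(-1, Mul(-38, Add(-25, -38))))) = Mul(Add(3, 5), Add(1475, Mul(-1, Mul(-38, -63)))) = Mul(8, Add(1475, Mul(-1, 2394))) = Mul(8, Add(1475, -2394)) = Mul(8, -919) = -7352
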